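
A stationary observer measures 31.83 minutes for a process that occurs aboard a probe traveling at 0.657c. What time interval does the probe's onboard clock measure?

Dilated time Δt = 31.83 minutes
γ = 1/√(1 - 0.657²) = 1.326
Δt₀ = Δt/γ = 31.83/1.326 = 24.00 minutes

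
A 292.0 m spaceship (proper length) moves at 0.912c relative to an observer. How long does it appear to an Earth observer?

Proper length L₀ = 292.0 m
γ = 1/√(1 - 0.912²) = 2.438
L = L₀/γ = 292.0/2.438 = 119.8 m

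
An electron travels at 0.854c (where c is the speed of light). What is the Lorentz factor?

v/c = 0.854, so (v/c)² = 0.729316
1 - (v/c)² = 0.270684
γ = 1/√(0.270684) = 1.922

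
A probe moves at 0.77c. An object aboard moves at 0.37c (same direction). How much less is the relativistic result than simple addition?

Classical: u' + v = 0.37 + 0.77 = 1.14c
Relativistic: u = (0.37 + 0.77)/(1 + 0.2849) = 1.14/1.2849 = 0.8872c
Difference: 1.14 - 0.8872 = 0.2528c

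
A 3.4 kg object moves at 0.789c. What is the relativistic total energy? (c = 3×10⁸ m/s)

γ = 1/√(1 - 0.789²) = 1.62762
mc² = 3.4 × (3×10⁸)² = 3.060×10¹⁷ J
E = γmc² = 1.62762 × 3.060×10¹⁷ = 4.981×10¹⁷ J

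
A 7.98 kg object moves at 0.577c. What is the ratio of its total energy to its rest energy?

E = γmc², E₀ = mc²
E/E₀ = γ = 1/√(1 - 0.577²) = 1.224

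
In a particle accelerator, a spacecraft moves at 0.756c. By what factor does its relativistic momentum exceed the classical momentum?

p_rel = γmv, p_class = mv
Ratio = γ = 1/√(1 - 0.756²)
= 1/√(0.428464) = 1.528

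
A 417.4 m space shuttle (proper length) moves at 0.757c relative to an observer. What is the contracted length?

Proper length L₀ = 417.4 m
γ = 1/√(1 - 0.757²) = 1.5304
L = L₀/γ = 417.4/1.5304 = 272.7 m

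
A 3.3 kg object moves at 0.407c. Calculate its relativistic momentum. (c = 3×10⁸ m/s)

γ = 1/√(1 - 0.407²) = 1.0948
v = 0.407 × 3×10⁸ = 1.221×10⁸ m/s
p = γmv = 1.0948 × 3.3 × 1.221×10⁸ = 4.411×10⁸ kg·m/s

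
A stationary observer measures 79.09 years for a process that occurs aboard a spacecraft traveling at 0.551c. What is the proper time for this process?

Dilated time Δt = 79.09 years
γ = 1/√(1 - 0.551²) = 1.1983
Δt₀ = Δt/γ = 79.09/1.1983 = 66.00 years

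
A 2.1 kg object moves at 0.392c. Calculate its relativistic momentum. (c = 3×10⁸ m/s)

γ = 1/√(1 - 0.392²) = 1.087
v = 0.392 × 3×10⁸ = 1.176×10⁸ m/s
p = γmv = 1.087 × 2.1 × 1.176×10⁸ = 2.684×10⁸ kg·m/s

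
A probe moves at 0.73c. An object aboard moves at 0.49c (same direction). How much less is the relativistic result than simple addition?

Classical: u' + v = 0.49 + 0.73 = 1.22c
Relativistic: u = (0.49 + 0.73)/(1 + 0.3577) = 1.22/1.3577 = 0.8986c
Difference: 1.22 - 0.8986 = 0.3214c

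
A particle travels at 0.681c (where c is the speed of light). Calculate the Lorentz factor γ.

v/c = 0.681, so (v/c)² = 0.463761
1 - (v/c)² = 0.536239
γ = 1/√(0.536239) = 1.366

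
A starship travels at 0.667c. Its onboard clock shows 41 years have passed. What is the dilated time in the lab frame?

Proper time Δt₀ = 41 years
γ = 1/√(1 - 0.667²) = 1.3422
Δt = γΔt₀ = 1.3422 × 41 = 55.03 years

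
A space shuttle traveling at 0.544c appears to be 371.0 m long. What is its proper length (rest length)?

Contracted length L = 371.0 m
γ = 1/√(1 - 0.544²) = 1.19177
L₀ = γL = 1.19177 × 371.0 = 442.1 m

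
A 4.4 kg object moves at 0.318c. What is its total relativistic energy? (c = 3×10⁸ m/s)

γ = 1/√(1 - 0.318²) = 1.0548
mc² = 4.4 × (3×10⁸)² = 3.960×10¹⁷ J
E = γmc² = 1.0548 × 3.960×10¹⁷ = 4.177×10¹⁷ J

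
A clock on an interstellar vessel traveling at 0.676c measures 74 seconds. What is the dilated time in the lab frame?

Proper time Δt₀ = 74 seconds
γ = 1/√(1 - 0.676²) = 1.357
Δt = γΔt₀ = 1.357 × 74 = 100.4 seconds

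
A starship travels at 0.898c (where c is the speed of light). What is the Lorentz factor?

v/c = 0.898, so (v/c)² = 0.806404
1 - (v/c)² = 0.193596
γ = 1/√(0.193596) = 2.273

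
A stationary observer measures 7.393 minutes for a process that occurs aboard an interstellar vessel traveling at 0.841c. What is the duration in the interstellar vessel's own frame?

Dilated time Δt = 7.393 minutes
γ = 1/√(1 - 0.841²) = 1.8483
Δt₀ = Δt/γ = 7.393/1.8483 = 4.000 minutes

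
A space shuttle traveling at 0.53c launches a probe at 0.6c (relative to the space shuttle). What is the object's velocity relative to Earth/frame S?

u = (u' + v)/(1 + u'v/c²)
Numerator: 0.6 + 0.53 = 1.13
Denominator: 1 + 0.318 = 1.318
u = 1.13/1.318 = 0.8574c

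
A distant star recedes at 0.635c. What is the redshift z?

β = 0.635
(1+β)/(1-β) = 1.635/0.365 = 4.479
√(4.479) = 2.116
z = 2.116 - 1 = 1.116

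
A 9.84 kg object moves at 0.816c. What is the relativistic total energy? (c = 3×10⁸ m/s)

γ = 1/√(1 - 0.816²) = 1.730
mc² = 9.84 × (3×10⁸)² = 8.856×10¹⁷ J
E = γmc² = 1.730 × 8.856×10¹⁷ = 1.532×10¹⁸ J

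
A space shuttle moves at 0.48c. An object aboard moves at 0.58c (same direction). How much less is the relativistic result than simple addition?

Classical: u' + v = 0.58 + 0.48 = 1.06c
Relativistic: u = (0.58 + 0.48)/(1 + 0.2784) = 1.06/1.2784 = 0.8292c
Difference: 1.06 - 0.8292 = 0.2308c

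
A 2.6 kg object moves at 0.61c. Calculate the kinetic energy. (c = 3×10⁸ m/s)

γ = 1/√(1 - 0.61²) = 1.261987
γ - 1 = 0.261987
KE = (γ-1)mc² = 0.261987 × 2.6 × (3×10⁸)² = 6.130×10¹⁶ J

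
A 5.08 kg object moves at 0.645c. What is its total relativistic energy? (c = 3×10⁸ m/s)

γ = 1/√(1 - 0.645²) = 1.3086
mc² = 5.08 × (3×10⁸)² = 4.572×10¹⁷ J
E = γmc² = 1.3086 × 4.572×10¹⁷ = 5.983×10¹⁷ J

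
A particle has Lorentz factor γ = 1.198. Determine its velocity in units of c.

From γ = 1/√(1 - v²/c²):
1/γ² = 1/1.198² = 0.69677
v²/c² = 1 - 0.69677 = 0.30323
v/c = √(0.30323) = 0.5507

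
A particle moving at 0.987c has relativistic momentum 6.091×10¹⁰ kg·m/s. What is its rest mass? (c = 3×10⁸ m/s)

γ = 1/√(1 - 0.987²) = 6.222
v = 0.987 × 3×10⁸ = 2.961×10⁸ m/s
m = p/(γv) = 6.091×10¹⁰/(6.222 × 2.961×10⁸) = 33.06 kg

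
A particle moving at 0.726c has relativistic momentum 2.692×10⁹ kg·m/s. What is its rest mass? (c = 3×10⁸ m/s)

γ = 1/√(1 - 0.726²) = 1.4541
v = 0.726 × 3×10⁸ = 2.178×10⁸ m/s
m = p/(γv) = 2.692×10⁹/(1.4541 × 2.178×10⁸) = 8.500 kg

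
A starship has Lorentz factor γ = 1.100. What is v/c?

From γ = 1/√(1 - v²/c²):
1/γ² = 1/1.100² = 0.82645
v²/c² = 1 - 0.82645 = 0.17355
v/c = √(0.17355) = 0.4166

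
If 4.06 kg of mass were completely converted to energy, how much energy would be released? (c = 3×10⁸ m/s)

Using E = mc²:
c² = (3×10⁸)² = 9×10¹⁶ m²/s²
E = 4.06 × 9×10¹⁶ = 3.654×10¹⁷ J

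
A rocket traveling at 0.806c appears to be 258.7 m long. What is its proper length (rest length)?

Contracted length L = 258.7 m
γ = 1/√(1 - 0.806²) = 1.68943
L₀ = γL = 1.68943 × 258.7 = 437.1 m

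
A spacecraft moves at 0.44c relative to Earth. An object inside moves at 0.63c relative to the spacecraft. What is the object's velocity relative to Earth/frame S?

u = (u' + v)/(1 + u'v/c²)
Numerator: 0.63 + 0.44 = 1.07
Denominator: 1 + 0.2772 = 1.2772
u = 1.07/1.2772 = 0.8378c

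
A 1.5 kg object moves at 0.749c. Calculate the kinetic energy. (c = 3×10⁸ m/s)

γ = 1/√(1 - 0.749²) = 1.50927
γ - 1 = 0.50927
KE = (γ-1)mc² = 0.50927 × 1.5 × (3×10⁸)² = 6.875×10¹⁶ J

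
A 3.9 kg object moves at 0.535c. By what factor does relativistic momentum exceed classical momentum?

p_rel = γmv, p_class = mv
Ratio = γ = 1/√(1 - 0.535²) = 1.184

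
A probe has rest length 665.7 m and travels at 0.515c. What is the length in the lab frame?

Proper length L₀ = 665.7 m
γ = 1/√(1 - 0.515²) = 1.1666
L = L₀/γ = 665.7/1.1666 = 570.6 m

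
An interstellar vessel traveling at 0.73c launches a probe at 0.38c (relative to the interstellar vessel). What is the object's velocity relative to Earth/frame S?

u = (u' + v)/(1 + u'v/c²)
Numerator: 0.38 + 0.73 = 1.11
Denominator: 1 + 0.2774 = 1.2774
u = 1.11/1.2774 = 0.8690c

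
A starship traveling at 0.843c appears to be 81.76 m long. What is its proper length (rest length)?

Contracted length L = 81.76 m
γ = 1/√(1 - 0.843²) = 1.859
L₀ = γL = 1.859 × 81.76 = 152.0 m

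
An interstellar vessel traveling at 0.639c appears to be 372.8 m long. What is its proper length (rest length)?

Contracted length L = 372.8 m
γ = 1/√(1 - 0.639²) = 1.30004
L₀ = γL = 1.30004 × 372.8 = 484.7 m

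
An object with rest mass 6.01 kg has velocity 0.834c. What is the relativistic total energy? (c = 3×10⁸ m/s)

γ = 1/√(1 - 0.834²) = 1.8124
mc² = 6.01 × (3×10⁸)² = 5.409×10¹⁷ J
E = γmc² = 1.8124 × 5.409×10¹⁷ = 9.803×10¹⁷ J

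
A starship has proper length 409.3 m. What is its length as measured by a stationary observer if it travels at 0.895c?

Proper length L₀ = 409.3 m
γ = 1/√(1 - 0.895²) = 2.242
L = L₀/γ = 409.3/2.242 = 182.6 m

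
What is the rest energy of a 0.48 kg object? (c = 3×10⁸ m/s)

c² = (3×10⁸)² = 9.000×10¹⁶ m²/s²
E₀ = mc² = 0.48 × 9.000×10¹⁶ = 4.320×10¹⁶ J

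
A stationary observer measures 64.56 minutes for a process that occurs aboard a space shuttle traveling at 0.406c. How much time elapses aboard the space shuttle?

Dilated time Δt = 64.56 minutes
γ = 1/√(1 - 0.406²) = 1.0942
Δt₀ = Δt/γ = 64.56/1.0942 = 59.00 minutes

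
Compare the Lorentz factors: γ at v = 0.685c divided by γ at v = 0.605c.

γ₁ = 1/√(1 - 0.685²) = 1.373
γ₂ = 1/√(1 - 0.605²) = 1.256
γ₁/γ₂ = 1.373/1.256 = 1.093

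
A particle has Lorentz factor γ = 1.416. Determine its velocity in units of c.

From γ = 1/√(1 - v²/c²):
1/γ² = 1/1.416² = 0.4987
v²/c² = 1 - 0.4987 = 0.5013
v/c = √(0.5013) = 0.7080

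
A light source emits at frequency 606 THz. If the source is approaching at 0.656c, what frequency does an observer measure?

β = v/c = 0.656
(1+β)/(1-β) = 1.656/0.344 = 4.814
Doppler factor = √(4.814) = 2.194
f_obs = 606 × 2.194 = 1330 THz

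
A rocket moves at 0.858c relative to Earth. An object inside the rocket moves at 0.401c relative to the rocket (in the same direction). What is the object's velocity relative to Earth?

u = (u' + v)/(1 + u'v/c²)
Numerator: 0.401 + 0.858 = 1.259
Denominator: 1 + 0.344058 = 1.344058
u = 1.259/1.344058 = 0.9367c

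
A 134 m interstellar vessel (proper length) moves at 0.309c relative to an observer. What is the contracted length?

Proper length L₀ = 134 m
γ = 1/√(1 - 0.309²) = 1.0515
L = L₀/γ = 134/1.0515 = 127.4 m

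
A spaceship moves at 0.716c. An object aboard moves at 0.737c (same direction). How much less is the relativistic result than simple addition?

Classical: u' + v = 0.737 + 0.716 = 1.453c
Relativistic: u = (0.737 + 0.716)/(1 + 0.527692) = 1.453/1.527692 = 0.9511c
Difference: 1.453 - 0.9511 = 0.5019c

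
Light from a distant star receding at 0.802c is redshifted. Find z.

β = 0.802
(1+β)/(1-β) = 1.802/0.198 = 9.101
√(9.101) = 3.017
z = 3.017 - 1 = 2.017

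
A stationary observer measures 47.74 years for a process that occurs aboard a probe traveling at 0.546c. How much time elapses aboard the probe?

Dilated time Δt = 47.74 years
γ = 1/√(1 - 0.546²) = 1.1936
Δt₀ = Δt/γ = 47.74/1.1936 = 40.00 years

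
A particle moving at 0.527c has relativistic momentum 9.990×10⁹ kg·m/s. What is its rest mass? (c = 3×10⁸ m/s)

γ = 1/√(1 - 0.527²) = 1.1767
v = 0.527 × 3×10⁸ = 1.581×10⁸ m/s
m = p/(γv) = 9.990×10⁹/(1.1767 × 1.581×10⁸) = 53.70 kg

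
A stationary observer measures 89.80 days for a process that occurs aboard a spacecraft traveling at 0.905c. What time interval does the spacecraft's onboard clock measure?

Dilated time Δt = 89.80 days
γ = 1/√(1 - 0.905²) = 2.351
Δt₀ = Δt/γ = 89.80/2.351 = 38.20 days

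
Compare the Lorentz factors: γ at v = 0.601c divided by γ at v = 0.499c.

γ₁ = 1/√(1 - 0.601²) = 1.251
γ₂ = 1/√(1 - 0.499²) = 1.154
γ₁/γ₂ = 1.251/1.154 = 1.084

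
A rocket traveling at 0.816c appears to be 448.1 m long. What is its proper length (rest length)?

Contracted length L = 448.1 m
γ = 1/√(1 - 0.816²) = 1.730
L₀ = γL = 1.730 × 448.1 = 775.2 m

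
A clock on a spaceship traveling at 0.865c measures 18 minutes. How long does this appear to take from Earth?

Proper time Δt₀ = 18 minutes
γ = 1/√(1 - 0.865²) = 1.993
Δt = γΔt₀ = 1.993 × 18 = 35.87 minutes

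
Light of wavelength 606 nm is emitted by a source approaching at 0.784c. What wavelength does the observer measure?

β = 0.784
Wavelength Doppler factor = √(0.216/1.784) = √(0.1211) = 0.3480
λ_obs = 606 × 0.3480 = 210.9 nm (blueshift)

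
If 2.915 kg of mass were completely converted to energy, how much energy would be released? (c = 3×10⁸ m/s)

Using E = mc²:
c² = (3×10⁸)² = 9×10¹⁶ m²/s²
E = 2.915 × 9×10¹⁶ = 2.624×10¹⁷ J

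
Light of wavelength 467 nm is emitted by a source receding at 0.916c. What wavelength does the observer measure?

β = 0.916
Wavelength Doppler factor = √(1.916/0.084) = √(22.81) = 4.776
λ_obs = 467 × 4.776 = 2230 nm (redshift)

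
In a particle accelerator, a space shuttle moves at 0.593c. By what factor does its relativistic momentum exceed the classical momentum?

p_rel = γmv, p_class = mv
Ratio = γ = 1/√(1 - 0.593²)
= 1/√(0.648351) = 1.242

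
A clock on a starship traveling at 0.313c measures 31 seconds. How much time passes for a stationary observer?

Proper time Δt₀ = 31 seconds
γ = 1/√(1 - 0.313²) = 1.053
Δt = γΔt₀ = 1.053 × 31 = 32.64 seconds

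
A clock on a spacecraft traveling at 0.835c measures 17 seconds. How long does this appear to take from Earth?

Proper time Δt₀ = 17 seconds
γ = 1/√(1 - 0.835²) = 1.8174
Δt = γΔt₀ = 1.8174 × 17 = 30.90 seconds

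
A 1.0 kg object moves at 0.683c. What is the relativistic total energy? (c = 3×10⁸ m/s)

γ = 1/√(1 - 0.683²) = 1.369
mc² = 1.0 × (3×10⁸)² = 9.000×10¹⁶ J
E = γmc² = 1.369 × 9.000×10¹⁶ = 1.232×10¹⁷ J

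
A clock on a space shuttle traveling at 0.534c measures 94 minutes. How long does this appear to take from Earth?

Proper time Δt₀ = 94 minutes
γ = 1/√(1 - 0.534²) = 1.183
Δt = γΔt₀ = 1.183 × 94 = 111.2 minutes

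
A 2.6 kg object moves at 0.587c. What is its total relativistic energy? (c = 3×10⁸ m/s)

γ = 1/√(1 - 0.587²) = 1.235
mc² = 2.6 × (3×10⁸)² = 2.340×10¹⁷ J
E = γmc² = 1.235 × 2.340×10¹⁷ = 2.890×10¹⁷ J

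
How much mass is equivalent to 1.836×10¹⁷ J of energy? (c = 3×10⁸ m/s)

From E = mc², we get m = E/c²
c² = (3×10⁸)² = 9×10¹⁶ m²/s²
m = 1.836×10¹⁷ / 9×10¹⁶ = 2.040 kg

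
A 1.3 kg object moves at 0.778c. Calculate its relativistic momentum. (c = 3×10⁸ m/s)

γ = 1/√(1 - 0.778²) = 1.591687
v = 0.778 × 3×10⁸ = 2.334×10⁸ m/s
p = γmv = 1.591687 × 1.3 × 2.334×10⁸ = 4.829×10⁸ kg·m/s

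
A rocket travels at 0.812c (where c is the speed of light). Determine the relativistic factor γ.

v/c = 0.812, so (v/c)² = 0.659344
1 - (v/c)² = 0.340656
γ = 1/√(0.340656) = 1.713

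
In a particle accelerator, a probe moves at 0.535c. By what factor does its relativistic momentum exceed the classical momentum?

p_rel = γmv, p_class = mv
Ratio = γ = 1/√(1 - 0.535²)
= 1/√(0.713775) = 1.184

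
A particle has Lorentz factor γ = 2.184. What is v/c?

From γ = 1/√(1 - v²/c²):
1/γ² = 1/2.184² = 0.2096
v²/c² = 1 - 0.2096 = 0.7904
v/c = √(0.7904) = 0.8890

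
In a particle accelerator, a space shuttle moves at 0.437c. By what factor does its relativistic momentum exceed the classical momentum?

p_rel = γmv, p_class = mv
Ratio = γ = 1/√(1 - 0.437²)
= 1/√(0.809031) = 1.112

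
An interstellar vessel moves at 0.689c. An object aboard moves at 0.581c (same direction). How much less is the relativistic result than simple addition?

Classical: u' + v = 0.581 + 0.689 = 1.27c
Relativistic: u = (0.581 + 0.689)/(1 + 0.400309) = 1.27/1.400309 = 0.9069c
Difference: 1.27 - 0.9069 = 0.3631c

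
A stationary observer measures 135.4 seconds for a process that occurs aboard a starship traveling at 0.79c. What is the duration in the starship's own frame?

Dilated time Δt = 135.4 seconds
γ = 1/√(1 - 0.79²) = 1.63104
Δt₀ = Δt/γ = 135.4/1.63104 = 83.01 seconds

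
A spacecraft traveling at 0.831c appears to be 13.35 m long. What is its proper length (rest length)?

Contracted length L = 13.35 m
γ = 1/√(1 - 0.831²) = 1.798
L₀ = γL = 1.798 × 13.35 = 24.00 m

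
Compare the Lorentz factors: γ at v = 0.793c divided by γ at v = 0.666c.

γ₁ = 1/√(1 - 0.793²) = 1.641
γ₂ = 1/√(1 - 0.666²) = 1.341
γ₁/γ₂ = 1.641/1.341 = 1.224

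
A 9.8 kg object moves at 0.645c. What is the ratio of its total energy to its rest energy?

E = γmc², E₀ = mc²
E/E₀ = γ = 1/√(1 - 0.645²) = 1.309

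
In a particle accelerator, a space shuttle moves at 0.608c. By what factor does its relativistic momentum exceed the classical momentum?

p_rel = γmv, p_class = mv
Ratio = γ = 1/√(1 - 0.608²)
= 1/√(0.630336) = 1.260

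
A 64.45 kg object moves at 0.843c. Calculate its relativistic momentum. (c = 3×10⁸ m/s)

γ = 1/√(1 - 0.843²) = 1.859
v = 0.843 × 3×10⁸ = 2.529×10⁸ m/s
p = γmv = 1.859 × 64.45 × 2.529×10⁸ = 3.030×10¹⁰ kg·m/s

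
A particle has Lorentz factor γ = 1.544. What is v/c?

From γ = 1/√(1 - v²/c²):
1/γ² = 1/1.544² = 0.4195
v²/c² = 1 - 0.4195 = 0.5805
v/c = √(0.5805) = 0.7619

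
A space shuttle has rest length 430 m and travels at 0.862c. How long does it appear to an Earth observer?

Proper length L₀ = 430 m
γ = 1/√(1 - 0.862²) = 1.9727
L = L₀/γ = 430/1.9727 = 218.0 m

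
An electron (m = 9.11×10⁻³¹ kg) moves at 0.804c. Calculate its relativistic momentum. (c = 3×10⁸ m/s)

γ = 1/√(1 - 0.804²) = 1.6817
v = 0.804 × 3×10⁸ = 2.412×10⁸ m/s
p = γmv = 1.6817 × 9.11×10⁻³¹ × 2.412×10⁸ = 3.695×10⁻²² kg·m/s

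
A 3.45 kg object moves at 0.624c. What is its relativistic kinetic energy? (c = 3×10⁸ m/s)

γ = 1/√(1 - 0.624²) = 1.2797
γ - 1 = 0.2797
KE = (γ-1)mc² = 0.2797 × 3.45 × (3×10⁸)² = 8.685×10¹⁶ J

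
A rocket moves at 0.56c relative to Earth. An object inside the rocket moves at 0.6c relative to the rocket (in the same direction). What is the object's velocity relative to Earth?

u = (u' + v)/(1 + u'v/c²)
Numerator: 0.6 + 0.56 = 1.16
Denominator: 1 + 0.336 = 1.336
u = 1.16/1.336 = 0.8683c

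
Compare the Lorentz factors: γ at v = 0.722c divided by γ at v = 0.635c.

γ₁ = 1/√(1 - 0.722²) = 1.445
γ₂ = 1/√(1 - 0.635²) = 1.294
γ₁/γ₂ = 1.445/1.294 = 1.117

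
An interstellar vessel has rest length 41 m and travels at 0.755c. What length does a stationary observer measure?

Proper length L₀ = 41 m
γ = 1/√(1 - 0.755²) = 1.52503
L = L₀/γ = 41/1.52503 = 26.88 m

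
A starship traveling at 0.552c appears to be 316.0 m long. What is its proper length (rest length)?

Contracted length L = 316.0 m
γ = 1/√(1 - 0.552²) = 1.1993
L₀ = γL = 1.1993 × 316.0 = 379.0 m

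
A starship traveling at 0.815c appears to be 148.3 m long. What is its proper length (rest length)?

Contracted length L = 148.3 m
γ = 1/√(1 - 0.815²) = 1.7257
L₀ = γL = 1.7257 × 148.3 = 255.9 m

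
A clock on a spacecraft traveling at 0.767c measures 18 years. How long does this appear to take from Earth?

Proper time Δt₀ = 18 years
γ = 1/√(1 - 0.767²) = 1.5585
Δt = γΔt₀ = 1.5585 × 18 = 28.05 years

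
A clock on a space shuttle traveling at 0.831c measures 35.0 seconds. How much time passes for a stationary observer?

Proper time Δt₀ = 35.0 seconds
γ = 1/√(1 - 0.831²) = 1.7977
Δt = γΔt₀ = 1.7977 × 35.0 = 62.92 seconds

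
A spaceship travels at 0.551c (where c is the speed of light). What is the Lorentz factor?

v/c = 0.551, so (v/c)² = 0.303601
1 - (v/c)² = 0.696399
γ = 1/√(0.696399) = 1.198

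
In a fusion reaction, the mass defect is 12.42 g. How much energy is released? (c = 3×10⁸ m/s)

Convert mass defect: Δm = 12.42 g = 0.01242 kg
E = Δm·c² = 0.01242 × (3×10⁸)²
= 0.01242 × 9×10¹⁶ = 1.118×10¹⁵ J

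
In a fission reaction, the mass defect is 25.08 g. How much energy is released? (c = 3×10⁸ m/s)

Convert mass defect: Δm = 25.08 g = 0.02508 kg
E = Δm·c² = 0.02508 × (3×10⁸)²
= 0.02508 × 9×10¹⁶ = 2.257×10¹⁵ J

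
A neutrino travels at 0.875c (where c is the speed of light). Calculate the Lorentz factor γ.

v/c = 0.875, so (v/c)² = 0.765625
1 - (v/c)² = 0.234375
γ = 1/√(0.234375) = 2.066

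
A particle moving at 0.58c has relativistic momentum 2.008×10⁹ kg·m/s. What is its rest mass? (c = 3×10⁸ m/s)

γ = 1/√(1 - 0.58²) = 1.2276
v = 0.58 × 3×10⁸ = 1.740×10⁸ m/s
m = p/(γv) = 2.008×10⁹/(1.2276 × 1.740×10⁸) = 9.401 kg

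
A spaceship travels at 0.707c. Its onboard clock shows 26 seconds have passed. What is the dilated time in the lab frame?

Proper time Δt₀ = 26 seconds
γ = 1/√(1 - 0.707²) = 1.414
Δt = γΔt₀ = 1.414 × 26 = 36.76 seconds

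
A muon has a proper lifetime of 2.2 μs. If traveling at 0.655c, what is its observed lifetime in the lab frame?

Proper lifetime τ₀ = 2.2 μs
γ = 1/√(1 - 0.655²) = 1.323
τ = γτ₀ = 1.323 × 2.2 μs = 2.911 μs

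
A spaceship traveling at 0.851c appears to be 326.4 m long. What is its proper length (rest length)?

Contracted length L = 326.4 m
γ = 1/√(1 - 0.851²) = 1.904
L₀ = γL = 1.904 × 326.4 = 621.5 m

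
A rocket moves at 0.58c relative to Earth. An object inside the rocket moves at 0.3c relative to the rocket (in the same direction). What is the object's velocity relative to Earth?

u = (u' + v)/(1 + u'v/c²)
Numerator: 0.3 + 0.58 = 0.88
Denominator: 1 + 0.174 = 1.174
u = 0.88/1.174 = 0.7496c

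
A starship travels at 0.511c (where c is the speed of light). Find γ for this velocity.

v/c = 0.511, so (v/c)² = 0.261121
1 - (v/c)² = 0.738879
γ = 1/√(0.738879) = 1.163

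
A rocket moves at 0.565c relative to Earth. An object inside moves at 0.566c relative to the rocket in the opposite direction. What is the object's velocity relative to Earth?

Object's velocity in rocket frame is u' = -0.566c
u = (u' + v)/(1 + u'v/c²) = (v - 0.566)/(1 - 0.566·v/c²)
Numerator: 0.565 - 0.566 = -0.001
Denominator: 1 - 0.31979 = 0.68021
u = -0.001/0.68021 = -0.001470c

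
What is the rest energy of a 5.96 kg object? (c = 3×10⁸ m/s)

c² = (3×10⁸)² = 9.000×10¹⁶ m²/s²
E₀ = mc² = 5.96 × 9.000×10¹⁶ = 5.364×10¹⁷ J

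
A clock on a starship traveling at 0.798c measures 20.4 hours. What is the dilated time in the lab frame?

Proper time Δt₀ = 20.4 hours
γ = 1/√(1 - 0.798²) = 1.6593
Δt = γΔt₀ = 1.6593 × 20.4 = 33.85 hours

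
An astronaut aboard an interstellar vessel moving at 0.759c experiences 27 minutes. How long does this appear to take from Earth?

Proper time Δt₀ = 27 minutes
γ = 1/√(1 - 0.759²) = 1.536
Δt = γΔt₀ = 1.536 × 27 = 41.47 minutes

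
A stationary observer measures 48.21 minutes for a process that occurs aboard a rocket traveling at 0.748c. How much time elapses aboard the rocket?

Dilated time Δt = 48.21 minutes
γ = 1/√(1 - 0.748²) = 1.5067
Δt₀ = Δt/γ = 48.21/1.5067 = 32.00 minutes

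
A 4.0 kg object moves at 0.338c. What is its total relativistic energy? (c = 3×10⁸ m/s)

γ = 1/√(1 - 0.338²) = 1.0625
mc² = 4.0 × (3×10⁸)² = 3.600×10¹⁷ J
E = γmc² = 1.0625 × 3.600×10¹⁷ = 3.825×10¹⁷ J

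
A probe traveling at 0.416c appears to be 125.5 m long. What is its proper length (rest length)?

Contracted length L = 125.5 m
γ = 1/√(1 - 0.416²) = 1.0997
L₀ = γL = 1.0997 × 125.5 = 138.0 m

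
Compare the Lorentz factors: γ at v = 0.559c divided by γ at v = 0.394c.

γ₁ = 1/√(1 - 0.559²) = 1.206
γ₂ = 1/√(1 - 0.394²) = 1.088
γ₁/γ₂ = 1.206/1.088 = 1.108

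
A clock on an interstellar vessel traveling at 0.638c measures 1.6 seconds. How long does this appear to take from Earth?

Proper time Δt₀ = 1.6 seconds
γ = 1/√(1 - 0.638²) = 1.299
Δt = γΔt₀ = 1.299 × 1.6 = 2.078 seconds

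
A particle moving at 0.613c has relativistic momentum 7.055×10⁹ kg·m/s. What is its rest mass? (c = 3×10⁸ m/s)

γ = 1/√(1 - 0.613²) = 1.2657
v = 0.613 × 3×10⁸ = 1.839×10⁸ m/s
m = p/(γv) = 7.055×10⁹/(1.2657 × 1.839×10⁸) = 30.31 kg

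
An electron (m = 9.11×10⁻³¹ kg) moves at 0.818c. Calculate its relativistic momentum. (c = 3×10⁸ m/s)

γ = 1/√(1 - 0.818²) = 1.7385
v = 0.818 × 3×10⁸ = 2.454×10⁸ m/s
p = γmv = 1.7385 × 9.11×10⁻³¹ × 2.454×10⁸ = 3.887×10⁻²² kg·m/s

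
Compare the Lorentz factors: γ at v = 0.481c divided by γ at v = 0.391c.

γ₁ = 1/√(1 - 0.481²) = 1.1406
γ₂ = 1/√(1 - 0.391²) = 1.0865
γ₁/γ₂ = 1.1406/1.0865 = 1.050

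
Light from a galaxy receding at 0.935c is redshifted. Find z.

β = 0.935
(1+β)/(1-β) = 1.935/0.065 = 29.77
√(29.77) = 5.456
z = 5.456 - 1 = 4.456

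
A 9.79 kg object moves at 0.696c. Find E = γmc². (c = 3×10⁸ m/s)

γ = 1/√(1 - 0.696²) = 1.393
mc² = 9.79 × (3×10⁸)² = 8.811×10¹⁷ J
E = γmc² = 1.393 × 8.811×10¹⁷ = 1.227×10¹⁸ J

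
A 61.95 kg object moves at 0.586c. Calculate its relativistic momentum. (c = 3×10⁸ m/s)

γ = 1/√(1 - 0.586²) = 1.234
v = 0.586 × 3×10⁸ = 1.758×10⁸ m/s
p = γmv = 1.234 × 61.95 × 1.758×10⁸ = 1.344×10¹⁰ kg·m/s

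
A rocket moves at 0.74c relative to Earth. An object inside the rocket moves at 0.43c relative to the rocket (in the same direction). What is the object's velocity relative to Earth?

u = (u' + v)/(1 + u'v/c²)
Numerator: 0.43 + 0.74 = 1.17
Denominator: 1 + 0.3182 = 1.3182
u = 1.17/1.3182 = 0.8876c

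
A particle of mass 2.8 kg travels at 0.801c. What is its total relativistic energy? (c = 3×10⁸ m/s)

γ = 1/√(1 - 0.801²) = 1.6704
mc² = 2.8 × (3×10⁸)² = 2.520×10¹⁷ J
E = γmc² = 1.6704 × 2.520×10¹⁷ = 4.209×10¹⁷ J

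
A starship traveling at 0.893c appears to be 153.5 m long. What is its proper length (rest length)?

Contracted length L = 153.5 m
γ = 1/√(1 - 0.893²) = 2.222
L₀ = γL = 2.222 × 153.5 = 341.1 m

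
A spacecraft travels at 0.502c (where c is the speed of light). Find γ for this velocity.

v/c = 0.502, so (v/c)² = 0.252004
1 - (v/c)² = 0.747996
γ = 1/√(0.747996) = 1.156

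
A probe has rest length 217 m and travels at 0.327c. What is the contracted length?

Proper length L₀ = 217 m
γ = 1/√(1 - 0.327²) = 1.058
L = L₀/γ = 217/1.058 = 205.1 m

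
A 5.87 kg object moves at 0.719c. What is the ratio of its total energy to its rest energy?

E = γmc², E₀ = mc²
E/E₀ = γ = 1/√(1 - 0.719²) = 1.439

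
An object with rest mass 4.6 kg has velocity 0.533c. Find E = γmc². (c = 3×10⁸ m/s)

γ = 1/√(1 - 0.533²) = 1.182
mc² = 4.6 × (3×10⁸)² = 4.140×10¹⁷ J
E = γmc² = 1.182 × 4.140×10¹⁷ = 4.893×10¹⁷ J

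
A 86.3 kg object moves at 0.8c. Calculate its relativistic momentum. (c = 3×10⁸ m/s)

γ = 1/√(1 - 0.8²) = 1.6667
v = 0.8 × 3×10⁸ = 2.400×10⁸ m/s
p = γmv = 1.6667 × 86.3 × 2.400×10⁸ = 3.452×10¹⁰ kg·m/s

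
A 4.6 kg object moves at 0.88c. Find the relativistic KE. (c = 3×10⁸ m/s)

γ = 1/√(1 - 0.88²) = 2.1054
γ - 1 = 1.1054
KE = (γ-1)mc² = 1.1054 × 4.6 × (3×10⁸)² = 4.576×10¹⁷ J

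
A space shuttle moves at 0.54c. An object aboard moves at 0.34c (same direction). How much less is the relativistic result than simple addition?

Classical: u' + v = 0.34 + 0.54 = 0.88c
Relativistic: u = (0.34 + 0.54)/(1 + 0.1836) = 0.88/1.1836 = 0.7435c
Difference: 0.88 - 0.7435 = 0.1365c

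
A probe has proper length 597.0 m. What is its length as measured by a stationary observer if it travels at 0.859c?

Proper length L₀ = 597.0 m
γ = 1/√(1 - 0.859²) = 1.95322
L = L₀/γ = 597.0/1.95322 = 305.6 m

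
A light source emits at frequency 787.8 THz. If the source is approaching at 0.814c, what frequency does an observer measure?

β = v/c = 0.814
(1+β)/(1-β) = 1.814/0.186 = 9.753
Doppler factor = √(9.753) = 3.123
f_obs = 787.8 × 3.123 = 2460 THz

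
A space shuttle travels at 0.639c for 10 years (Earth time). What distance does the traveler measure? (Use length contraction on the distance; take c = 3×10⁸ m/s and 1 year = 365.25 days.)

Earth distance: d = v × t = 0.639c × 10 yr = 6.04959×10¹⁶ m
γ = 1.30004
d' = d/γ = 6.04959×10¹⁶/1.30004 = 4.653×10¹⁶ m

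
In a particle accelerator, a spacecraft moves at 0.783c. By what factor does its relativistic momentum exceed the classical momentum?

p_rel = γmv, p_class = mv
Ratio = γ = 1/√(1 - 0.783²)
= 1/√(0.386911) = 1.608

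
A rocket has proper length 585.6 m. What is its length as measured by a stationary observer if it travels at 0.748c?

Proper length L₀ = 585.6 m
γ = 1/√(1 - 0.748²) = 1.5067
L = L₀/γ = 585.6/1.5067 = 388.7 m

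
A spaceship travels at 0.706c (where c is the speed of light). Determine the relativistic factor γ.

v/c = 0.706, so (v/c)² = 0.498436
1 - (v/c)² = 0.501564
γ = 1/√(0.501564) = 1.412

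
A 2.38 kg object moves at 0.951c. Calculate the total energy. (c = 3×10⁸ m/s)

γ = 1/√(1 - 0.951²) = 3.2342
mc² = 2.38 × (3×10⁸)² = 2.142×10¹⁷ J
E = γmc² = 3.2342 × 2.142×10¹⁷ = 6.928×10¹⁷ J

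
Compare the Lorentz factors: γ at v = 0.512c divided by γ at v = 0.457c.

γ₁ = 1/√(1 - 0.512²) = 1.1642
γ₂ = 1/√(1 - 0.457²) = 1.1243
γ₁/γ₂ = 1.1642/1.1243 = 1.035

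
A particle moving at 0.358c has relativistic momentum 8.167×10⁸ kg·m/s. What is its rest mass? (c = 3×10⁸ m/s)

γ = 1/√(1 - 0.358²) = 1.071
v = 0.358 × 3×10⁸ = 1.074×10⁸ m/s
m = p/(γv) = 8.167×10⁸/(1.071 × 1.074×10⁸) = 7.100 kg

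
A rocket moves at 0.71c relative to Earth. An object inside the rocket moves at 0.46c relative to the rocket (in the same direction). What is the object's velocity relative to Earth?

u = (u' + v)/(1 + u'v/c²)
Numerator: 0.46 + 0.71 = 1.17
Denominator: 1 + 0.3266 = 1.3266
u = 1.17/1.3266 = 0.8820c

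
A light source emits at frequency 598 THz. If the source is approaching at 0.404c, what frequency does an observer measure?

β = v/c = 0.404
(1+β)/(1-β) = 1.404/0.596 = 2.3557
Doppler factor = √(2.3557) = 1.5348
f_obs = 598 × 1.5348 = 917.8 THz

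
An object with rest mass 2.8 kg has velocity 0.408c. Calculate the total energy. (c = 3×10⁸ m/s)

γ = 1/√(1 - 0.408²) = 1.0953
mc² = 2.8 × (3×10⁸)² = 2.520×10¹⁷ J
E = γmc² = 1.0953 × 2.520×10¹⁷ = 2.760×10¹⁷ J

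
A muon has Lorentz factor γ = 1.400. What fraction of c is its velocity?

From γ = 1/√(1 - v²/c²):
1/γ² = 1/1.400² = 0.5102
v²/c² = 1 - 0.5102 = 0.4898
v/c = √(0.4898) = 0.6999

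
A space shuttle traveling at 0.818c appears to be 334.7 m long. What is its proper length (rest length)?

Contracted length L = 334.7 m
γ = 1/√(1 - 0.818²) = 1.7385
L₀ = γL = 1.7385 × 334.7 = 581.9 m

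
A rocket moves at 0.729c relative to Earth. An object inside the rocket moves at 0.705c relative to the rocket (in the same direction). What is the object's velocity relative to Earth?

u = (u' + v)/(1 + u'v/c²)
Numerator: 0.705 + 0.729 = 1.434
Denominator: 1 + 0.513945 = 1.513945
u = 1.434/1.513945 = 0.9472c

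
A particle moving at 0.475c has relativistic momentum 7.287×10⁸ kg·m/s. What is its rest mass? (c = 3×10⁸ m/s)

γ = 1/√(1 - 0.475²) = 1.1364
v = 0.475 × 3×10⁸ = 1.425×10⁸ m/s
m = p/(γv) = 7.287×10⁸/(1.1364 × 1.425×10⁸) = 4.500 kg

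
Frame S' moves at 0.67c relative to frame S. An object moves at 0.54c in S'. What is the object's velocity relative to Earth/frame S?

u = (u' + v)/(1 + u'v/c²)
Numerator: 0.54 + 0.67 = 1.21
Denominator: 1 + 0.3618 = 1.3618
u = 1.21/1.3618 = 0.8885c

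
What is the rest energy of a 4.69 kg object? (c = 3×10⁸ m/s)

c² = (3×10⁸)² = 9.000×10¹⁶ m²/s²
E₀ = mc² = 4.69 × 9.000×10¹⁶ = 4.221×10¹⁷ J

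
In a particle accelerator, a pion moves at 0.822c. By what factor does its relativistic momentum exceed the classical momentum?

p_rel = γmv, p_class = mv
Ratio = γ = 1/√(1 - 0.822²)
= 1/√(0.324316) = 1.756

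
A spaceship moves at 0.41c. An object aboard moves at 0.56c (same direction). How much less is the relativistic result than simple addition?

Classical: u' + v = 0.56 + 0.41 = 0.97c
Relativistic: u = (0.56 + 0.41)/(1 + 0.2296) = 0.97/1.2296 = 0.7889c
Difference: 0.97 - 0.7889 = 0.1811c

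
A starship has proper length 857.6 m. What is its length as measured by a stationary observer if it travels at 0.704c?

Proper length L₀ = 857.6 m
γ = 1/√(1 - 0.704²) = 1.408
L = L₀/γ = 857.6/1.408 = 609.1 m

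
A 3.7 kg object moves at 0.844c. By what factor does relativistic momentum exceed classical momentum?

p_rel = γmv, p_class = mv
Ratio = γ = 1/√(1 - 0.844²) = 1.864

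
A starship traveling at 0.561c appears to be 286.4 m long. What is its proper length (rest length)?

Contracted length L = 286.4 m
γ = 1/√(1 - 0.561²) = 1.208
L₀ = γL = 1.208 × 286.4 = 346.0 m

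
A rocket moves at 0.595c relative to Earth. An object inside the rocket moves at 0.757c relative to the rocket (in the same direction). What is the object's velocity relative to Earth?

u = (u' + v)/(1 + u'v/c²)
Numerator: 0.757 + 0.595 = 1.352
Denominator: 1 + 0.450415 = 1.450415
u = 1.352/1.450415 = 0.9321c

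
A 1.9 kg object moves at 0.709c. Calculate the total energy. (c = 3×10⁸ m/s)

γ = 1/√(1 - 0.709²) = 1.418
mc² = 1.9 × (3×10⁸)² = 1.710×10¹⁷ J
E = γmc² = 1.418 × 1.710×10¹⁷ = 2.425×10¹⁷ J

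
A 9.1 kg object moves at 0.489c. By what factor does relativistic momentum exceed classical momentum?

p_rel = γmv, p_class = mv
Ratio = γ = 1/√(1 - 0.489²) = 1.146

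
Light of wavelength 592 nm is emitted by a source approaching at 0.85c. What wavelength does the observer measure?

β = 0.85
Wavelength Doppler factor = √(0.15/1.85) = √(0.08108) = 0.28475
λ_obs = 592 × 0.28475 = 168.6 nm (blueshift)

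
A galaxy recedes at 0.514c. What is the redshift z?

β = 0.514
(1+β)/(1-β) = 1.514/0.486 = 3.115
√(3.115) = 1.765
z = 1.765 - 1 = 0.7650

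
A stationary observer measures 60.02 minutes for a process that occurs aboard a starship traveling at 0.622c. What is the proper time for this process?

Dilated time Δt = 60.02 minutes
γ = 1/√(1 - 0.622²) = 1.277
Δt₀ = Δt/γ = 60.02/1.277 = 47.00 minutes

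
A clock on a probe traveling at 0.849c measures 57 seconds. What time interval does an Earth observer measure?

Proper time Δt₀ = 57 seconds
γ = 1/√(1 - 0.849²) = 1.893
Δt = γΔt₀ = 1.893 × 57 = 107.9 seconds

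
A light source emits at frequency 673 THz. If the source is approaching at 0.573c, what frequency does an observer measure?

β = v/c = 0.573
(1+β)/(1-β) = 1.573/0.427 = 3.6838
Doppler factor = √(3.6838) = 1.9193
f_obs = 673 × 1.9193 = 1292 THz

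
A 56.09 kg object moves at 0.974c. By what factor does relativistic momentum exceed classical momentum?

p_rel = γmv, p_class = mv
Ratio = γ = 1/√(1 - 0.974²) = 4.414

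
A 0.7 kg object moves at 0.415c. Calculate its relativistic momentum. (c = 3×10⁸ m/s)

γ = 1/√(1 - 0.415²) = 1.0991
v = 0.415 × 3×10⁸ = 1.245×10⁸ m/s
p = γmv = 1.0991 × 0.7 × 1.245×10⁸ = 9.579×10⁷ kg·m/s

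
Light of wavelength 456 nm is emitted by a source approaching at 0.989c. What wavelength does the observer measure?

β = 0.989
Wavelength Doppler factor = √(0.011/1.989) = √(0.0055304) = 0.07437
λ_obs = 456 × 0.07437 = 33.91 nm (blueshift)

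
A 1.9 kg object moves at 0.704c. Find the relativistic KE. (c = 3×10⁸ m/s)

γ = 1/√(1 - 0.704²) = 1.40805
γ - 1 = 0.40805
KE = (γ-1)mc² = 0.40805 × 1.9 × (3×10⁸)² = 6.978×10¹⁶ J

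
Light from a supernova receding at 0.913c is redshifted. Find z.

β = 0.913
(1+β)/(1-β) = 1.913/0.087 = 21.99
√(21.99) = 4.689
z = 4.689 - 1 = 3.689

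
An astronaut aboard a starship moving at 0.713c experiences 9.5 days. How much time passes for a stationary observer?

Proper time Δt₀ = 9.5 days
γ = 1/√(1 - 0.713²) = 1.426
Δt = γΔt₀ = 1.426 × 9.5 = 13.55 days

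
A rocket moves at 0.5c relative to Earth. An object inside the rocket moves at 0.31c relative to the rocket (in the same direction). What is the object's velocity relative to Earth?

u = (u' + v)/(1 + u'v/c²)
Numerator: 0.31 + 0.5 = 0.81
Denominator: 1 + 0.155 = 1.155
u = 0.81/1.155 = 0.7013c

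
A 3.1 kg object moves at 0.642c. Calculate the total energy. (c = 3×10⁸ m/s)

γ = 1/√(1 - 0.642²) = 1.3043
mc² = 3.1 × (3×10⁸)² = 2.790×10¹⁷ J
E = γmc² = 1.3043 × 2.790×10¹⁷ = 3.639×10¹⁷ J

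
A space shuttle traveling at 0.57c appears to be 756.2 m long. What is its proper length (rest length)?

Contracted length L = 756.2 m
γ = 1/√(1 - 0.57²) = 1.217
L₀ = γL = 1.217 × 756.2 = 920.3 m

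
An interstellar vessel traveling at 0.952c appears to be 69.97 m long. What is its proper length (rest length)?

Contracted length L = 69.97 m
γ = 1/√(1 - 0.952²) = 3.267
L₀ = γL = 3.267 × 69.97 = 228.6 m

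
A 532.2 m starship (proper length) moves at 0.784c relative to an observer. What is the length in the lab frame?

Proper length L₀ = 532.2 m
γ = 1/√(1 - 0.784²) = 1.611
L = L₀/γ = 532.2/1.611 = 330.4 m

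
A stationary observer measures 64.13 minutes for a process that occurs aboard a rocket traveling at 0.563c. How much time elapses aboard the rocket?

Dilated time Δt = 64.13 minutes
γ = 1/√(1 - 0.563²) = 1.210
Δt₀ = Δt/γ = 64.13/1.210 = 53.00 minutes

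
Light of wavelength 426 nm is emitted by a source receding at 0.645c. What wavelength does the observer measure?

β = 0.645
Wavelength Doppler factor = √(1.645/0.355) = √(4.6338) = 2.1526
λ_obs = 426 × 2.1526 = 917.0 nm (redshift)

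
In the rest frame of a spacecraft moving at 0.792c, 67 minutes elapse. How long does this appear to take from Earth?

Proper time Δt₀ = 67 minutes
γ = 1/√(1 - 0.792²) = 1.638
Δt = γΔt₀ = 1.638 × 67 = 109.7 minutes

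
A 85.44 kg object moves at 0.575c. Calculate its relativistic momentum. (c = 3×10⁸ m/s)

γ = 1/√(1 - 0.575²) = 1.222
v = 0.575 × 3×10⁸ = 1.725×10⁸ m/s
p = γmv = 1.222 × 85.44 × 1.725×10⁸ = 1.801×10¹⁰ kg·m/s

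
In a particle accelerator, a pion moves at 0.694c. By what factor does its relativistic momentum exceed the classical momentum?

p_rel = γmv, p_class = mv
Ratio = γ = 1/√(1 - 0.694²)
= 1/√(0.518364) = 1.389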